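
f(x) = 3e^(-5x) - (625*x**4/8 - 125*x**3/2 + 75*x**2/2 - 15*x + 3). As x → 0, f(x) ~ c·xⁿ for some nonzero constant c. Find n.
5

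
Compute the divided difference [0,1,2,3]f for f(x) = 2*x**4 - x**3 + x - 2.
11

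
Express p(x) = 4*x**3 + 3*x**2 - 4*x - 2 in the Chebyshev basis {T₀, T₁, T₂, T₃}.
(-1/2)T₀ - T₁ + (3/2)T₂ + T₃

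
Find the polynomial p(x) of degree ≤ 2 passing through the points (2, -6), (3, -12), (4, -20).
-x**2 - x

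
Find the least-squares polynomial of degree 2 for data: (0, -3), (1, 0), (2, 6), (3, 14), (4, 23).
-16/5 + (13/5)x + x²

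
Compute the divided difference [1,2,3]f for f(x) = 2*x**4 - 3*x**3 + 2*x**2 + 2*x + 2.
34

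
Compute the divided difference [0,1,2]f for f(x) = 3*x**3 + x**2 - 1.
10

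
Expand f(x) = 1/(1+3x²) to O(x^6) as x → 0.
1 - 3*x**2 + 9*x**4 + O(x**6)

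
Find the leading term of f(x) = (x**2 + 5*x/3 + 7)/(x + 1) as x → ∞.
x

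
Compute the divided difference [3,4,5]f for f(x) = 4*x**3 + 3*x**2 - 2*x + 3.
51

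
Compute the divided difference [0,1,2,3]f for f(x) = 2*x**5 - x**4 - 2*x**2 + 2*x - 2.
44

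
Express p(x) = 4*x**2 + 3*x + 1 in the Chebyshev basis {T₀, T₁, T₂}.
(3)T₀ + (3)T₁ + (2)T₂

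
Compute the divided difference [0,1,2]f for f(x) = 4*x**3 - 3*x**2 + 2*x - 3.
9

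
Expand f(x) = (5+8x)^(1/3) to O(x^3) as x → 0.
5**(1/3) + 8*5**(1/3)*x/15 - 64*5**(1/3)*x**2/225 + O(x**3)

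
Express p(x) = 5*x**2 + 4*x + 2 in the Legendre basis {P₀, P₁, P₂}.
(11/3)P₀ + (4)P₁ + (10/3)P₂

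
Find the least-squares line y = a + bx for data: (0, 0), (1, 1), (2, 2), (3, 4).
a = -1/5, b = 13/10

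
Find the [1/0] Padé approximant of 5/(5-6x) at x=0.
6*x/5 + 1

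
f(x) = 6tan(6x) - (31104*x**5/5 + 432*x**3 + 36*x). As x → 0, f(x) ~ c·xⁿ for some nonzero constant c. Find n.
7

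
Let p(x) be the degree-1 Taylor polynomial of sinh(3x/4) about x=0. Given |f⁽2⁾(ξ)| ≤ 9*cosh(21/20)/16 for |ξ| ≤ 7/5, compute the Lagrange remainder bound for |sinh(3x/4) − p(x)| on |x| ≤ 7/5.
441*cosh(21/20)/800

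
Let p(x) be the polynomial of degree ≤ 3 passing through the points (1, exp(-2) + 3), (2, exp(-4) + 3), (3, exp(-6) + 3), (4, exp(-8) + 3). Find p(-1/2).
(-189*exp(4) - 35 + 135*exp(2) + 105*exp(6) + 48*exp(8))*exp(-8)/16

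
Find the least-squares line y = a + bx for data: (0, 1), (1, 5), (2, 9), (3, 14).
a = 4/5, b = 43/10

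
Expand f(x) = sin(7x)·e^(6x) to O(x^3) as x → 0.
7*x + 42*x**2 + O(x**3)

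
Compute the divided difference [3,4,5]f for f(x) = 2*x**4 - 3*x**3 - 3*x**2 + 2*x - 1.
155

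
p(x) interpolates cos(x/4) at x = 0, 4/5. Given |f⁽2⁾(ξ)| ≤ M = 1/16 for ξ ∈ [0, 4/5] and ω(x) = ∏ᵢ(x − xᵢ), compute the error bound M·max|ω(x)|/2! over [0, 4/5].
1/200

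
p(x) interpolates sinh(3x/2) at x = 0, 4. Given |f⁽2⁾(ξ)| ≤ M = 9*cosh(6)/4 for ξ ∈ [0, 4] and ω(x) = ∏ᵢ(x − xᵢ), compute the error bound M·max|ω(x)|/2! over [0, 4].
9*cosh(6)/2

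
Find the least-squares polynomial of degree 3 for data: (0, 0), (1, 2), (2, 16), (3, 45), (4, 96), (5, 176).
-10/63 + (-106/189)x + (283/126)x² + (53/54)x³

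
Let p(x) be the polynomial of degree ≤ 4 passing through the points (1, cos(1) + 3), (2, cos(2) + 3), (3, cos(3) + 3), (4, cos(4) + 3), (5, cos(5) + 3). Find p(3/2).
35*cos(2)/32 + 7*cos(4)/32 - 5*cos(5)/128 + 35*cos(1)/128 - 35*cos(3)/64 + 3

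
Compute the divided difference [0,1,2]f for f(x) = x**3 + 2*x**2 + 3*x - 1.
5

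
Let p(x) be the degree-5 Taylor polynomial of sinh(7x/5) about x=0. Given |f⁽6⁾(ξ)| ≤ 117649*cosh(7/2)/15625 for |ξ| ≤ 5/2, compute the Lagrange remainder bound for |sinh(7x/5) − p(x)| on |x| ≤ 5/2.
117649*cosh(7/2)/46080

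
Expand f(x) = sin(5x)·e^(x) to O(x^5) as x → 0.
5*x + 5*x**2 - 55*x**3/3 - 20*x**4 + O(x**5)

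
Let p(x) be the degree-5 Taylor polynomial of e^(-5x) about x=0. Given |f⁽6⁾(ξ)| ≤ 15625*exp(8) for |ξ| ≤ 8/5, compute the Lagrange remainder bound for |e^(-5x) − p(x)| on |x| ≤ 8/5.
16384*exp(8)/45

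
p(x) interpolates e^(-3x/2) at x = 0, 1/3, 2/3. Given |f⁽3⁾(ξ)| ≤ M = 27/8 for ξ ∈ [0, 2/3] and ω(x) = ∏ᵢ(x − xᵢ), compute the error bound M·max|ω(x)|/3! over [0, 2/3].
sqrt(3)/216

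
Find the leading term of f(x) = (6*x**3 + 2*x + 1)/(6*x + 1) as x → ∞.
x**2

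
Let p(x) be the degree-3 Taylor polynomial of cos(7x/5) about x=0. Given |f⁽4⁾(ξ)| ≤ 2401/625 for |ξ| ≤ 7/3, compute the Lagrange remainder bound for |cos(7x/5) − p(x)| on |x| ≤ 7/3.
5764801/1215000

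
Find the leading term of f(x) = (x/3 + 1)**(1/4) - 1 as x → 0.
x/12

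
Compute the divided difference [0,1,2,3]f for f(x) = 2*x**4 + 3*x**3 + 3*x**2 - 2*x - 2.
15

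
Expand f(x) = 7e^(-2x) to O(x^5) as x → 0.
7 - 14*x + 14*x**2 - 28*x**3/3 + 14*x**4/3 + O(x**5)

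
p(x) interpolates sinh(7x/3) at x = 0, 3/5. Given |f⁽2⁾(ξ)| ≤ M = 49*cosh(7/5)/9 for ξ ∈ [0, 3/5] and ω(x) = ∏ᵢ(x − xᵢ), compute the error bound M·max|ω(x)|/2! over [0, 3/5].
49*cosh(7/5)/200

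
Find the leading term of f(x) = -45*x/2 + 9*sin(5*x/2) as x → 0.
-375*x**3/16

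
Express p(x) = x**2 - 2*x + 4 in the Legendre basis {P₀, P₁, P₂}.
(13/3)P₀ + (-2)P₁ + (2/3)P₂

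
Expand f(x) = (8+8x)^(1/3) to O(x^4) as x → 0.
2 + 2*x/3 - 2*x**2/9 + 10*x**3/81 + O(x**4)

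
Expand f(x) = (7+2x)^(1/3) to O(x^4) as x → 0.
7**(1/3) + 2*7**(1/3)*x/21 - 4*7**(1/3)*x**2/441 + 40*7**(1/3)*x**3/27783 + O(x**4)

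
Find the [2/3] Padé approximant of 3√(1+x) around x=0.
(21*x**2/16 + 21*x/5 + 3)/(-x**3/160 + 9*x**2/80 + 9*x/10 + 1)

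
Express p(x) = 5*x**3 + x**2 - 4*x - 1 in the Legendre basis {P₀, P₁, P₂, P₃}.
(-2/3)P₀ - P₁ + (2/3)P₂ + (2)P₃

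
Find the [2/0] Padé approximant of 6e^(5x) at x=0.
75*x**2 + 30*x + 6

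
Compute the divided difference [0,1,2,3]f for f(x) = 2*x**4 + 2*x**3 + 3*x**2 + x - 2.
14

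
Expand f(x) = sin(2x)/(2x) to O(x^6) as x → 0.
1 - 2*x**2/3 + 2*x**4/15 + O(x**6)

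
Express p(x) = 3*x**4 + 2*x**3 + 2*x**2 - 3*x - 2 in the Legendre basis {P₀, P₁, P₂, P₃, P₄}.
(-11/15)P₀ + (-9/5)P₁ + (64/21)P₂ + (4/5)P₃ + (24/35)P₄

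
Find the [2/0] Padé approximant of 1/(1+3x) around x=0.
9*x**2 - 3*x + 1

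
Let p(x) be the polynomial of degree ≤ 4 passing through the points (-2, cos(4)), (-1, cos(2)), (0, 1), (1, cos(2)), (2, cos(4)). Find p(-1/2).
5*cos(2)/16 - cos(4)/64 + 45/64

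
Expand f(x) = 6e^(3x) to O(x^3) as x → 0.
6 + 18*x + 27*x**2 + O(x**3)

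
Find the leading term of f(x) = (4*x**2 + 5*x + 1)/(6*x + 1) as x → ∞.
2*x/3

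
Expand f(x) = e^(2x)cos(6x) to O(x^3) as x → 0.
1 + 2*x - 16*x**2 + O(x**3)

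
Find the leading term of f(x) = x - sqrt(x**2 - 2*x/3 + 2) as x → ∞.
1/3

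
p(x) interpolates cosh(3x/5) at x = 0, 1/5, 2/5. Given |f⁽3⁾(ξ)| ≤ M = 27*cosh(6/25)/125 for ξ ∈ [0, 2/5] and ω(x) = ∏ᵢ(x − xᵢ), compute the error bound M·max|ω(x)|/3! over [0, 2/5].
sqrt(3)*cosh(6/25)/15625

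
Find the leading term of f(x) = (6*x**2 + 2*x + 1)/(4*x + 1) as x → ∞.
3*x/2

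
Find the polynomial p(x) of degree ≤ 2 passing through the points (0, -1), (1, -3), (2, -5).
-2*x - 1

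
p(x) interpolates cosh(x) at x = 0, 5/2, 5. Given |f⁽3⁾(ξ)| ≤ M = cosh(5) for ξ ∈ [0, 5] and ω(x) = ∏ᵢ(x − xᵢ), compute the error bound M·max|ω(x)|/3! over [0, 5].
125*sqrt(3)*cosh(5)/216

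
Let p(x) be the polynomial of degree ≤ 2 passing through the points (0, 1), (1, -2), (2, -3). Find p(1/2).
-3/4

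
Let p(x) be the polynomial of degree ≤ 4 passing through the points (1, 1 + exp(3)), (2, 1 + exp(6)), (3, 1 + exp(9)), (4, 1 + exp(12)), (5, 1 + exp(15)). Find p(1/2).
-45*exp(12)/32 - 105*exp(6)/32 + 1 + 315*exp(3)/128 + 189*exp(9)/64 + 35*exp(15)/128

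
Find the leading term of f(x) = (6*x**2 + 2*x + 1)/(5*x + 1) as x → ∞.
6*x/5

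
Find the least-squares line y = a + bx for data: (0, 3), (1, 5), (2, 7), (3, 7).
a = 17/5, b = 7/5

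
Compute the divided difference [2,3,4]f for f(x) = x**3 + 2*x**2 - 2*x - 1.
11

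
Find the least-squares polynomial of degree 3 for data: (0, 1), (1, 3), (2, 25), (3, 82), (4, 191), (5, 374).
16/21 + (-8/63)x + (1/12)x² + (107/36)x³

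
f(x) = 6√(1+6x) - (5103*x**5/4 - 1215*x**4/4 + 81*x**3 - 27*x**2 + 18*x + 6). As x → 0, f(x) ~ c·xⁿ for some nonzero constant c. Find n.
6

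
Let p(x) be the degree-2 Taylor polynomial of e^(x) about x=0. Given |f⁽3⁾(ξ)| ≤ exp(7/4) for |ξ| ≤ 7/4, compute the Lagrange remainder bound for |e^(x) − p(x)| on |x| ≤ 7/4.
343*exp(7/4)/384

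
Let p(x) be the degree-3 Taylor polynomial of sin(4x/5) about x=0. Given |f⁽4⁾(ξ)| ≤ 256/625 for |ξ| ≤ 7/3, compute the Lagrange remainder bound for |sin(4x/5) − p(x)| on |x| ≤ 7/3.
76832/151875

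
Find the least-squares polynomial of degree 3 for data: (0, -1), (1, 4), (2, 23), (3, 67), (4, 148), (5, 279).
-15/14 + (73/28)x + (19/28)x² + (2)x³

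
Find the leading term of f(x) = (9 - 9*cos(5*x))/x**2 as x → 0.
225/2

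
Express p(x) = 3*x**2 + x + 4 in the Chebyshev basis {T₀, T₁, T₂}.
(11/2)T₀ + T₁ + (3/2)T₂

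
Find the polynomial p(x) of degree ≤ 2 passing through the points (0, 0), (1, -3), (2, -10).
-2*x**2 - x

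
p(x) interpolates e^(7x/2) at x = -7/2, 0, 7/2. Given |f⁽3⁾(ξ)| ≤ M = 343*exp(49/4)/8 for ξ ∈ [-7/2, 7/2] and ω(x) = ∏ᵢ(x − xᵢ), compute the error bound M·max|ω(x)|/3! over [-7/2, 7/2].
117649*sqrt(3)*exp(49/4)/1728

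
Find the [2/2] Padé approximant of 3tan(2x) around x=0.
6*x/(1 - 4*x**2/3)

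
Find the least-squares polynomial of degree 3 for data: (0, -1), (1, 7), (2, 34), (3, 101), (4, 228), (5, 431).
-5/6 + (899/252)x + (25/42)x² + (115/36)x³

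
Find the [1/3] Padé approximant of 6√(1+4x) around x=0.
(21*x + 6)/(x**3 - x**2 + 3*x/2 + 1)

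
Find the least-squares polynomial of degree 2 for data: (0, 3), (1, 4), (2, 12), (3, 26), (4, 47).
104/35 + (-15/7)x + (23/7)x²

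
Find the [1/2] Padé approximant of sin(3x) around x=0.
3*x/(3*x**2/2 + 1)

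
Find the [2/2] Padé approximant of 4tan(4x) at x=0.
16*x/(1 - 16*x**2/3)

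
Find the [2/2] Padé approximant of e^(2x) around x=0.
(x**2/3 + x + 1)/(x**2/3 - x + 1)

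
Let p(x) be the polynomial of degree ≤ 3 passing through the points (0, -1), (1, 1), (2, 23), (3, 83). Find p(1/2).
-11/8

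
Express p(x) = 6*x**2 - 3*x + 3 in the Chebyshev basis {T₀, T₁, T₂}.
(6)T₀ + (-3)T₁ + (3)T₂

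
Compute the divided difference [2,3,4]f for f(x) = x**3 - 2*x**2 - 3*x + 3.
7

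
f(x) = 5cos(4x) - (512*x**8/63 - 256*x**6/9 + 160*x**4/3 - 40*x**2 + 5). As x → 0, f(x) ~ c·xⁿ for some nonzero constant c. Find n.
10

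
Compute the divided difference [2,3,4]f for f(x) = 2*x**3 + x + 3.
18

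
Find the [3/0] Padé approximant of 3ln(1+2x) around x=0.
2*x*(4*x**2 - 3*x + 3)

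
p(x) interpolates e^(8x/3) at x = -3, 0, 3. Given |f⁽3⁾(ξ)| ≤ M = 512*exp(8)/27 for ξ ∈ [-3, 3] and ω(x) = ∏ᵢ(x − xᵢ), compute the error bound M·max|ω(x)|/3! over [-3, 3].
512*sqrt(3)*exp(8)/27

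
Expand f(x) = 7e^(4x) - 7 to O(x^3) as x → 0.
28*x + 56*x**2 + O(x**3)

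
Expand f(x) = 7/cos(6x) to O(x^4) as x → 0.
7 + 126*x**2 + O(x**4)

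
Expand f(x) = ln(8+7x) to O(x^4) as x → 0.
log(8) + 7*x/8 - 49*x**2/128 + 343*x**3/1536 + O(x**4)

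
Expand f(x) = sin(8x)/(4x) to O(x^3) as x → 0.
2 - 64*x**2/3 + O(x**3)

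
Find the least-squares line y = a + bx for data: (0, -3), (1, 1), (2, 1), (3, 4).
a = -12/5, b = 21/10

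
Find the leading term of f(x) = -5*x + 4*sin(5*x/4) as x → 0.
-125*x**3/96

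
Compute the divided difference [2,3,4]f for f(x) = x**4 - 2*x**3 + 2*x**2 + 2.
39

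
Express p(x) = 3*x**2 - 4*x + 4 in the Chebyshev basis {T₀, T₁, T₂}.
(11/2)T₀ + (-4)T₁ + (3/2)T₂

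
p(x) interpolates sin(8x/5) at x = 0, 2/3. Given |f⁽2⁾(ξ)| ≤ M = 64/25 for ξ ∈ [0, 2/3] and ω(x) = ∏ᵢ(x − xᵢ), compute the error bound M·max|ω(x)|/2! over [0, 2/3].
32/225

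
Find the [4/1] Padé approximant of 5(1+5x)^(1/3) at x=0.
(3125*x**4/243 - 1000*x**3/81 + 50*x**2/3 + 80*x/3 + 5)/(11*x/3 + 1)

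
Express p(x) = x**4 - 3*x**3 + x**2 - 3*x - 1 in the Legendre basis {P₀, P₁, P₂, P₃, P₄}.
(-7/15)P₀ + (-24/5)P₁ + (26/21)P₂ + (-6/5)P₃ + (8/35)P₄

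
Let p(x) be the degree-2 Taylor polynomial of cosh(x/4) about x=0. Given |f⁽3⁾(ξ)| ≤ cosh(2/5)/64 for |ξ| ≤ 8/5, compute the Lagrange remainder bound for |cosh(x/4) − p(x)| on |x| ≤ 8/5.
4*cosh(2/5)/375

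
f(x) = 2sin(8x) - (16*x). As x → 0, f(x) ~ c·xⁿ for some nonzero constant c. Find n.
3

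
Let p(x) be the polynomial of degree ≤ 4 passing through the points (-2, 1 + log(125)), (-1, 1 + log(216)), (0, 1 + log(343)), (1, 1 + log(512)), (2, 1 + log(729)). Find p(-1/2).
1 + log(147*3**(35/64)*5**(113/128)*7**(7/64)/5)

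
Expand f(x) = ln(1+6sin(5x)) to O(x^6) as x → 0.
30*x - 450*x**2 + 8875*x**3 - 198750*x**4 + 18990625*x**5/4 + O(x**6)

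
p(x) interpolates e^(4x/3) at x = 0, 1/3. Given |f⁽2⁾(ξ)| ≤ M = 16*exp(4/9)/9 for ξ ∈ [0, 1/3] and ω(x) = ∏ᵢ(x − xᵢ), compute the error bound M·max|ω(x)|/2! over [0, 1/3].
2*exp(4/9)/81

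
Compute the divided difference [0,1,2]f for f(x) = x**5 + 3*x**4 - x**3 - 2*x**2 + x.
31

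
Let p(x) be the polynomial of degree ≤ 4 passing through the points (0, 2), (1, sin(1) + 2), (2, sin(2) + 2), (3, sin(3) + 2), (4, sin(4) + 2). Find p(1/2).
-35*sin(2)/64 - 5*sin(4)/128 + 7*sin(3)/32 + 35*sin(1)/32 + 2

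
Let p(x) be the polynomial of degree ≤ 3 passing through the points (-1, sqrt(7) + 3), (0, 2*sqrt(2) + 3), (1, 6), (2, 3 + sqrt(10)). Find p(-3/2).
-35*sqrt(2)/8 - 5*sqrt(10)/16 + 35*sqrt(7)/16 + 111/16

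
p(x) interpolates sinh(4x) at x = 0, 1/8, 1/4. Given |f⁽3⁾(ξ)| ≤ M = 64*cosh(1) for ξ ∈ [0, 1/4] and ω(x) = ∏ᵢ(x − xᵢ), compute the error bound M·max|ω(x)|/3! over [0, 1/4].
sqrt(3)*cosh(1)/216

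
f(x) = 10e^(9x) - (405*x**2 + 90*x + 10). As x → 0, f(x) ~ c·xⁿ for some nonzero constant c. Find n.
3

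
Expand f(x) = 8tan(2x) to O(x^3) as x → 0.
16*x + O(x**3)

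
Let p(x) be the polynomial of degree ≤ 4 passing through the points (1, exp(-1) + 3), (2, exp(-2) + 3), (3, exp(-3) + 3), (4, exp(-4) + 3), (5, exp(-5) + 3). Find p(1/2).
(-420*exp(3) - 180*e + 35 + 378*exp(2) + 315*exp(4) + 384*exp(5))*exp(-5)/128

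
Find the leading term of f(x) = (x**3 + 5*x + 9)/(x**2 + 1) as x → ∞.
x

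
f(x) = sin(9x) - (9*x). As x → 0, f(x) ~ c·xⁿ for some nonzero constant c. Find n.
3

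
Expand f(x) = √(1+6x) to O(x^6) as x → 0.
1 + 3*x - 9*x**2/2 + 27*x**3/2 - 405*x**4/8 + 1701*x**5/8 + O(x**6)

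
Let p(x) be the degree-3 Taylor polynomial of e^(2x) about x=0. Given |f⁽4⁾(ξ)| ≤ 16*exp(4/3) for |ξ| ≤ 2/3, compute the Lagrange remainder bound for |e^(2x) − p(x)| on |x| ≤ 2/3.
32*exp(4/3)/243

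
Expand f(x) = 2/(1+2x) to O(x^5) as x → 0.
2 - 4*x + 8*x**2 - 16*x**3 + 32*x**4 + O(x**5)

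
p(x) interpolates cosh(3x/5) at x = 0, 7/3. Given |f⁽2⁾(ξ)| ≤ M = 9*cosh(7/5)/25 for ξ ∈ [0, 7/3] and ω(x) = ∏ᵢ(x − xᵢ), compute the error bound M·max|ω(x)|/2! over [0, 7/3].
49*cosh(7/5)/200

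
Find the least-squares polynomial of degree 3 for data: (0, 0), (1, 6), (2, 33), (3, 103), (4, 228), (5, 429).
1/9 + (-109/378)x + (709/252)x² + (311/108)x³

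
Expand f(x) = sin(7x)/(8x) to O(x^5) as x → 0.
7/8 - 343*x**2/48 + 16807*x**4/960 + O(x**5)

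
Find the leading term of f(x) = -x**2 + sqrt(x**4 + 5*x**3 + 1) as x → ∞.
5*x/2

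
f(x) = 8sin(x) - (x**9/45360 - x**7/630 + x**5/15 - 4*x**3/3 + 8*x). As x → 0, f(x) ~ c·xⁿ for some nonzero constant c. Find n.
11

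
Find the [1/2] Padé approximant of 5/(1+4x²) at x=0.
5/(4*x**2 + 1)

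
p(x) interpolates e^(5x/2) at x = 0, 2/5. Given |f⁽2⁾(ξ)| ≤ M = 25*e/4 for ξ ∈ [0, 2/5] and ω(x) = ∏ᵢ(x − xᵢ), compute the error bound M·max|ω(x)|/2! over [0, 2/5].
e/8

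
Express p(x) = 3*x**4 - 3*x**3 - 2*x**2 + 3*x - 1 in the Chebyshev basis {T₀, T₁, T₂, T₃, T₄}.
(-7/8)T₀ + (3/4)T₁ + (1/2)T₂ + (-3/4)T₃ + (3/8)T₄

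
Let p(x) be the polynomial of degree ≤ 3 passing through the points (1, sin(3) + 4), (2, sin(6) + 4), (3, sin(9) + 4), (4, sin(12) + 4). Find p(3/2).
15*sin(6)/16 - 5*sin(9)/16 + sin(12)/16 + 5*sin(3)/16 + 4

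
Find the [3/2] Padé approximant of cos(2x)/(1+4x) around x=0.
(172*x**3/21 - 43*x**2/21 - 4*x + 1)/(1 - 337*x**2/21)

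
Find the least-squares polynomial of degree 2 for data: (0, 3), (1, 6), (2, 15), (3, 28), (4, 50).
16/5 + (-2/5)x + (3)x²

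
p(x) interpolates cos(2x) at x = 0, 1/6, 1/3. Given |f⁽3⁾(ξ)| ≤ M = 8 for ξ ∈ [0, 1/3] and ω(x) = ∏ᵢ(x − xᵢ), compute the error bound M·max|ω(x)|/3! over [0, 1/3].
sqrt(3)/729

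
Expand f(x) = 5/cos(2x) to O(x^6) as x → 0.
5 + 10*x**2 + 50*x**4/3 + O(x**6)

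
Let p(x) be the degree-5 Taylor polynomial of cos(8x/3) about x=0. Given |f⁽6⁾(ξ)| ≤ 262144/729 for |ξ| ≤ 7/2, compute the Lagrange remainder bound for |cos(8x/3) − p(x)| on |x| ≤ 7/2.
30118144/32805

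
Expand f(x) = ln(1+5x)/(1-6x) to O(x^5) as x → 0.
5*x + 35*x**2/2 + 440*x**3/3 + 2895*x**4/4 + O(x**5)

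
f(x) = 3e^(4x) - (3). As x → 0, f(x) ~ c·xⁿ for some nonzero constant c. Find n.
1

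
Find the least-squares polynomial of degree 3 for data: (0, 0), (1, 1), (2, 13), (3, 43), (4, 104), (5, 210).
-17/63 + (689/378)x + (-59/36)x² + (209/108)x³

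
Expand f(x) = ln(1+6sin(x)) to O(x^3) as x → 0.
6*x - 18*x**2 + O(x**3)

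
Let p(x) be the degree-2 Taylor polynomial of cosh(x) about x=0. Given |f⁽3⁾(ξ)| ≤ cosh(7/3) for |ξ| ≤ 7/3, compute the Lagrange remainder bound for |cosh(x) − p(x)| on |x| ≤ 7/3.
343*cosh(7/3)/162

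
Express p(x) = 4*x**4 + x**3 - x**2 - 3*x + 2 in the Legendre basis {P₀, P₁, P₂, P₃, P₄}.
(37/15)P₀ + (-12/5)P₁ + (34/21)P₂ + (2/5)P₃ + (32/35)P₄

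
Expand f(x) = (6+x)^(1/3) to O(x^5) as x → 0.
6**(1/3) + 6**(1/3)*x/18 - 6**(1/3)*x**2/324 + 5*6**(1/3)*x**3/17496 - 5*6**(1/3)*x**4/157464 + O(x**5)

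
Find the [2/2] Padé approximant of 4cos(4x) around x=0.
(4 - 80*x**2/3)/(4*x**2/3 + 1)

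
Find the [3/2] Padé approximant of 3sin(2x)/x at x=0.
(6 - 14*x**2/5)/(x**2/5 + 1)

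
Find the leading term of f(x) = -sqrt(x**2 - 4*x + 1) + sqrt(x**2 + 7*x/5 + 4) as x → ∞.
27/10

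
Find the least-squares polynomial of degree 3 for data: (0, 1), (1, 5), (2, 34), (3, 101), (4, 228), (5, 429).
113/126 + (-143/108)x + (377/126)x² + (311/108)x³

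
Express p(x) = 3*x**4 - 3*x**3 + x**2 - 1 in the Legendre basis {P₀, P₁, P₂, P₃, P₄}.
(-1/15)P₀ + (-9/5)P₁ + (50/21)P₂ + (-6/5)P₃ + (24/35)P₄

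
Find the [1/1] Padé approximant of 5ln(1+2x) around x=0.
10*x/(x + 1)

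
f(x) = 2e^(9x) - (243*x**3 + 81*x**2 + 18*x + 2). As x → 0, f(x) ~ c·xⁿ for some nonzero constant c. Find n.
4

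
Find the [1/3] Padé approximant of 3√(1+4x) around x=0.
(21*x/2 + 3)/(x**3 - x**2 + 3*x/2 + 1)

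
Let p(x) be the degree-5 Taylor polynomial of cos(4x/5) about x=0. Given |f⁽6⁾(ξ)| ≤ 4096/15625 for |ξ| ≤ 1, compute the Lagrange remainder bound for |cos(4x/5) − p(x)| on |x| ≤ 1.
256/703125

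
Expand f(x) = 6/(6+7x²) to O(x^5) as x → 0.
1 - 7*x**2/6 + 49*x**4/36 + O(x**5)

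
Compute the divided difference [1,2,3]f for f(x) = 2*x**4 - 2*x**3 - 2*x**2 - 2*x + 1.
36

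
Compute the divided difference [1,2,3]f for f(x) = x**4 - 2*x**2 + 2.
23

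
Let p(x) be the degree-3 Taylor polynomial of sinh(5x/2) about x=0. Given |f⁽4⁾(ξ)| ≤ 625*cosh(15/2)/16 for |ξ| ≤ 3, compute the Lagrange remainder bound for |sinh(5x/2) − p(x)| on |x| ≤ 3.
16875*cosh(15/2)/128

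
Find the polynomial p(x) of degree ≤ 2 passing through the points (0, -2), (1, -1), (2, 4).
2*x**2 - x - 2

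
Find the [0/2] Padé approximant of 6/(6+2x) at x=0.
1/(x/3 + 1)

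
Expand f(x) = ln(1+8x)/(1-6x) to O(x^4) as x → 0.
8*x + 16*x**2 + 800*x**3/3 + O(x**4)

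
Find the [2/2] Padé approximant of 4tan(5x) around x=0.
20*x/(1 - 25*x**2/3)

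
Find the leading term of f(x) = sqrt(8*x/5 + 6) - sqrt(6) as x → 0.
2*sqrt(6)*x/15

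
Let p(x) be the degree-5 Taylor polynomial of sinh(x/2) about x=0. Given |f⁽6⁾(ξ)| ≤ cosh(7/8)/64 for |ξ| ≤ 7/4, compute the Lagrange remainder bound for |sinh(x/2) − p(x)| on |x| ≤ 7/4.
117649*cosh(7/8)/188743680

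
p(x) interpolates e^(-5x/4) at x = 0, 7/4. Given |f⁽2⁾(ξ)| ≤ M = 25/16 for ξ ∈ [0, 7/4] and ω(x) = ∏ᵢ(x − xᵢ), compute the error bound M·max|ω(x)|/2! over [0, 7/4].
1225/2048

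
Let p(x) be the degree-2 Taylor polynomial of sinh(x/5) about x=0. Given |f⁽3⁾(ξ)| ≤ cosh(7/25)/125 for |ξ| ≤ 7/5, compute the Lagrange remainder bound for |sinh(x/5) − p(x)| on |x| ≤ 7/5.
343*cosh(7/25)/93750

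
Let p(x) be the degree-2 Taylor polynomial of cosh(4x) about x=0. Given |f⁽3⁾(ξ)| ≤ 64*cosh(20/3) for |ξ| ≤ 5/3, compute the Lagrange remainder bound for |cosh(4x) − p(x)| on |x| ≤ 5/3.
4000*cosh(20/3)/81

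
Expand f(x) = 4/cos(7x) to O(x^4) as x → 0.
4 + 98*x**2 + O(x**4)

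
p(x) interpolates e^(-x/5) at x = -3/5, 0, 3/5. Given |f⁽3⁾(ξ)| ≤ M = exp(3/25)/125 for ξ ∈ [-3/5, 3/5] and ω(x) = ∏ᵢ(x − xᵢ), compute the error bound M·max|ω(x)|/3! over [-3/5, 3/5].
sqrt(3)*exp(3/25)/15625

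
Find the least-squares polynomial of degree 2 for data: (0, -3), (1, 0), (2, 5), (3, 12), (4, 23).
-99/35 + (44/35)x + (9/7)x²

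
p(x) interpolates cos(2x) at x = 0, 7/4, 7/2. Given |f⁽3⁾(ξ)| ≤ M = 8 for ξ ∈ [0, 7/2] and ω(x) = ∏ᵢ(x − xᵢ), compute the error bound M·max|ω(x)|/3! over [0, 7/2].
343*sqrt(3)/216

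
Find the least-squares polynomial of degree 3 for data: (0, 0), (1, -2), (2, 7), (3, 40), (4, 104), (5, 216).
-5/63 + (-95/27)x + (-25/126)x² + (103/54)x³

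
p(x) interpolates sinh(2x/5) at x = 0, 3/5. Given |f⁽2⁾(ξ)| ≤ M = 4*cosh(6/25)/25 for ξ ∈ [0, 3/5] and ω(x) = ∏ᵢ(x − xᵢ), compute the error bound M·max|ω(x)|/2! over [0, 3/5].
9*cosh(6/25)/1250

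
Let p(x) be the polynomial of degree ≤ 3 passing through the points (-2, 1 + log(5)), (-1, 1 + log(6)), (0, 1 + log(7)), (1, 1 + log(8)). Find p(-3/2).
1 + log(2*2**(1/8)*3**(15/16)*5**(5/16)*7**(11/16)/7)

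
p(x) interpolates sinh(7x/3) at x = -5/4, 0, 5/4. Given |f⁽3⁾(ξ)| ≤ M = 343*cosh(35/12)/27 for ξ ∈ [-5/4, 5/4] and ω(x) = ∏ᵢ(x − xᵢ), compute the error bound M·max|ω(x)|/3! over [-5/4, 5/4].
42875*sqrt(3)*cosh(35/12)/46656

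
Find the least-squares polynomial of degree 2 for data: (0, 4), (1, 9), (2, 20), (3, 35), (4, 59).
21/5 + (8/5)x + (3)x²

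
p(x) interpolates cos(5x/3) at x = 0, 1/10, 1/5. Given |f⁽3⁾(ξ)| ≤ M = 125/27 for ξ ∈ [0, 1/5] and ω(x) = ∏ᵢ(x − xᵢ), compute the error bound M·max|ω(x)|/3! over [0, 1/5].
sqrt(3)/5832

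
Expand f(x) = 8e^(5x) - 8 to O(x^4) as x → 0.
40*x + 100*x**2 + 500*x**3/3 + O(x**4)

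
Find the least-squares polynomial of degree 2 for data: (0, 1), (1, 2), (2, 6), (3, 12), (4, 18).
5/7 + (34/35)x + (6/7)x²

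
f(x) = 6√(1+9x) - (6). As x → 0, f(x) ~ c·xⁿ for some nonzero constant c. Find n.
1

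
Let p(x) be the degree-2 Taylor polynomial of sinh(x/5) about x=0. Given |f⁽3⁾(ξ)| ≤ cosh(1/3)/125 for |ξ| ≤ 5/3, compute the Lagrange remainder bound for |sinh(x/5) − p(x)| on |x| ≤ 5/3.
cosh(1/3)/162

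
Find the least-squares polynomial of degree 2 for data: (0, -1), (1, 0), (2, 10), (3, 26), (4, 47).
-10/7 + (-33/35)x + (23/7)x²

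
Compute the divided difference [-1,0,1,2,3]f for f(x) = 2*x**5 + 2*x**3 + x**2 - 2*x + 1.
10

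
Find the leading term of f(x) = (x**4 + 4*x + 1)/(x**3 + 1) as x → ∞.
x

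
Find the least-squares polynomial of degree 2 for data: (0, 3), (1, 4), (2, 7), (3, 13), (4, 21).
106/35 + (-5/14)x + (17/14)x²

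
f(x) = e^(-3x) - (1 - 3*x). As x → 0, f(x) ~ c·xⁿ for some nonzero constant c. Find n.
2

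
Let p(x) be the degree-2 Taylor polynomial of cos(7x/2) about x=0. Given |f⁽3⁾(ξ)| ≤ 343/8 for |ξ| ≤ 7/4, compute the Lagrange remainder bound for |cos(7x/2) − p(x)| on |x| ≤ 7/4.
117649/3072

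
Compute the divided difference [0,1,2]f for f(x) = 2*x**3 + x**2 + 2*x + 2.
7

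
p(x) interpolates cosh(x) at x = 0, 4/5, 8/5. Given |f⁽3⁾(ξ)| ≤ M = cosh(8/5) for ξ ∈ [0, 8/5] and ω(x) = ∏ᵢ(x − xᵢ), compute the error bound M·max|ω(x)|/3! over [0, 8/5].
64*sqrt(3)*cosh(8/5)/3375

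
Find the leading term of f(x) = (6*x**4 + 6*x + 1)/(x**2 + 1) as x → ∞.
6*x**2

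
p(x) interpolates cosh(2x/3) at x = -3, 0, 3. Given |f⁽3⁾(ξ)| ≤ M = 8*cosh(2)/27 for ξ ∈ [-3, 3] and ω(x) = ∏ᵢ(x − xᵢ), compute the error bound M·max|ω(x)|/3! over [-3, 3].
8*sqrt(3)*cosh(2)/27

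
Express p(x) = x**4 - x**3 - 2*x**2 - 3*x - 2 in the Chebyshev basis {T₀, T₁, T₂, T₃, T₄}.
(-21/8)T₀ + (-15/4)T₁ + (-1/2)T₂ + (-1/4)T₃ + (1/8)T₄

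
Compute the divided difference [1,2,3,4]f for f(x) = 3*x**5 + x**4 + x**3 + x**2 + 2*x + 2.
206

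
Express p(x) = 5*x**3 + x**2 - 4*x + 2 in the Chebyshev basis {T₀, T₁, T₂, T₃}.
(5/2)T₀ + (-1/4)T₁ + (1/2)T₂ + (5/4)T₃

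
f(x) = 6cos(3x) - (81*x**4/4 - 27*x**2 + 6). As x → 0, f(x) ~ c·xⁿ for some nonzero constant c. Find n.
6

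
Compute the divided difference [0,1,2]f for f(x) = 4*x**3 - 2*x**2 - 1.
10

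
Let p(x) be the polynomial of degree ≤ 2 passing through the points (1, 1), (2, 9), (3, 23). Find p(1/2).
-3/4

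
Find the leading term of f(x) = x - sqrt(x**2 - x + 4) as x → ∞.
1/2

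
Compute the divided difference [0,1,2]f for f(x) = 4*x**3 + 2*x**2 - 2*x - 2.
14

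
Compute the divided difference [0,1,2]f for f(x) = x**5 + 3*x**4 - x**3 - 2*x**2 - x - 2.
31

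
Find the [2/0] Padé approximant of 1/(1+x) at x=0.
x**2 - x + 1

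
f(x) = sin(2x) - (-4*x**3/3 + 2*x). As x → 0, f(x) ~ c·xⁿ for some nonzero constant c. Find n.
5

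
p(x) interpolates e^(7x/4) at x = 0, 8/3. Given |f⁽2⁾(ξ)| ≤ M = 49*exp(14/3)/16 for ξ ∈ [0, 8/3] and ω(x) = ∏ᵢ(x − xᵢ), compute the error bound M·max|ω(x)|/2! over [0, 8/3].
49*exp(14/3)/18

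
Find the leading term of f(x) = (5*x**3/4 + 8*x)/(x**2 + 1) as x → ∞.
5*x/4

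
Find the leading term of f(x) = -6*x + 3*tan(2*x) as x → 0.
8*x**3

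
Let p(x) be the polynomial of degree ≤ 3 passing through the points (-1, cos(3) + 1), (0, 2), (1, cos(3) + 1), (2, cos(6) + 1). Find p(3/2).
cos(3) + 5*cos(6)/16 + 11/16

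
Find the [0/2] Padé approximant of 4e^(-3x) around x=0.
4/(9*x**2/2 + 3*x + 1)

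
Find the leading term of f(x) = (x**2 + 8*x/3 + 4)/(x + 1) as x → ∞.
x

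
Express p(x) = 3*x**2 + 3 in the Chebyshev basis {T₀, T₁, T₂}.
(9/2)T₀ + (3/2)T₂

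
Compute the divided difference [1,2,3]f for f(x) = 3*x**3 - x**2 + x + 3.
17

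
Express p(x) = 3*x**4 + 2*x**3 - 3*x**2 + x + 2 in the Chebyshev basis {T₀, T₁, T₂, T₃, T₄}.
(13/8)T₀ + (5/2)T₁ + (1/2)T₃ + (3/8)T₄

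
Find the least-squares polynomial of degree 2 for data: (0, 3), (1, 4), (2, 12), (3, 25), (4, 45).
103/35 + (-25/14)x + (43/14)x²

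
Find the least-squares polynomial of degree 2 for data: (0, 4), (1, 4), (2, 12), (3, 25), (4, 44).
131/35 + (-153/70)x + (43/14)x²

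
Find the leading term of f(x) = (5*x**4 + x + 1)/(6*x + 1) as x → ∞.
5*x**3/6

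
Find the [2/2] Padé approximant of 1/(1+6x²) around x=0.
1/(6*x**2 + 1)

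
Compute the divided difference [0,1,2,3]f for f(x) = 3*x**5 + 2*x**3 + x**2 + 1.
77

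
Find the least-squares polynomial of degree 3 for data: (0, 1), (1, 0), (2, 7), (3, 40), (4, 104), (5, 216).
143/126 + (-2237/756)x + (-97/126)x² + (215/108)x³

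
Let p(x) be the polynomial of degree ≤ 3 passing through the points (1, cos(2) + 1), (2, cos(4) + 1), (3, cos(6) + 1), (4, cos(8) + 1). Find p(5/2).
9*cos(4)/16 - cos(8)/16 - cos(2)/16 + 9*cos(6)/16 + 1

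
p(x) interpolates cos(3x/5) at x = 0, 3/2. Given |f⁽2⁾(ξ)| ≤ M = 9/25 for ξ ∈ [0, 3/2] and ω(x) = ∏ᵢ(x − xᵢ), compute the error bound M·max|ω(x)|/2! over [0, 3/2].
81/800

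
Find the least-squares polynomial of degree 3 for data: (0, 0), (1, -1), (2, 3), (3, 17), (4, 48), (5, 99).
1/21 + (-122/63)x + (-2/21)x² + (8/9)x³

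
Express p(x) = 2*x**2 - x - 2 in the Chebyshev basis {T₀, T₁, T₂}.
-T₀ - T₁ + T₂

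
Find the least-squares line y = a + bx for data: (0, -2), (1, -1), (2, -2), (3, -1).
a = -9/5, b = 1/5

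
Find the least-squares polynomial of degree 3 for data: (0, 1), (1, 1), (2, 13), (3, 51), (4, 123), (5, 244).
64/63 + (-506/189)x + (145/252)x² + (209/108)x³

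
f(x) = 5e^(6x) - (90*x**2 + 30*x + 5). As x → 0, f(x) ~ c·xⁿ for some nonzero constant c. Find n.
3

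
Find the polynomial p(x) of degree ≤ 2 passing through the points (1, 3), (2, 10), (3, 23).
3*x**2 - 2*x + 2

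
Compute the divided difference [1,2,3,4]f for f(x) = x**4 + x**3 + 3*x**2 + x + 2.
11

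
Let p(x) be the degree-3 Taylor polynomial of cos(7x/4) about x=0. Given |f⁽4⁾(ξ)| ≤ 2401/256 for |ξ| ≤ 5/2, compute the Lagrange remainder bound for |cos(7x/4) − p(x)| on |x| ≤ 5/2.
1500625/98304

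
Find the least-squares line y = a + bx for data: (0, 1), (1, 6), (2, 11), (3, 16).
a = 1, b = 5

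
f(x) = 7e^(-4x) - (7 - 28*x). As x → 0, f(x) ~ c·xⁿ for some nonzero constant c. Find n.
2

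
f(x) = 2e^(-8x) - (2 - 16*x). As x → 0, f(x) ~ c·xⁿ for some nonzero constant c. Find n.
2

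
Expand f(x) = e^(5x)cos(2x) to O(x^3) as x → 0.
1 + 5*x + 21*x**2/2 + O(x**3)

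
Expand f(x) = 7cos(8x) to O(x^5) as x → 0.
7 - 224*x**2 + 3584*x**4/3 + O(x**5)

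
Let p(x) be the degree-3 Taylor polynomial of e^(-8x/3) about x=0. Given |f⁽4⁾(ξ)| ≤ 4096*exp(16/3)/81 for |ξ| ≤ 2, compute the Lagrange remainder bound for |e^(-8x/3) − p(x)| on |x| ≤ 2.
8192*exp(16/3)/243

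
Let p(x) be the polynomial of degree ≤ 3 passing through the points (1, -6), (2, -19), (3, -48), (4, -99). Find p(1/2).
-29/8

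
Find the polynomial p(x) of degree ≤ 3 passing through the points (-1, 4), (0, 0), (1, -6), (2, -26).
-2*x**3 - x**2 - 3*x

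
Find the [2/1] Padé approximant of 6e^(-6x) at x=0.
(36*x**2 - 24*x + 6)/(2*x + 1)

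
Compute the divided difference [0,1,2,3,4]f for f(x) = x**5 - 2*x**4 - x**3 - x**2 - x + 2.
8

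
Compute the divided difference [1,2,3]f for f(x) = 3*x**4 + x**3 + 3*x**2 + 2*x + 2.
84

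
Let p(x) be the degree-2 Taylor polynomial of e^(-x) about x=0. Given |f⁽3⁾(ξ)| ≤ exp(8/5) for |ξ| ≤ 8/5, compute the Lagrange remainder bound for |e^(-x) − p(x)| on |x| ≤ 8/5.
256*exp(8/5)/375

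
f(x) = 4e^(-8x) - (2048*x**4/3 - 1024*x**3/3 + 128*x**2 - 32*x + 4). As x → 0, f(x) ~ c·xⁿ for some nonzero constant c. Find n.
5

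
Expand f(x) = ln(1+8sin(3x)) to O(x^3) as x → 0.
24*x - 288*x**2 + O(x**3)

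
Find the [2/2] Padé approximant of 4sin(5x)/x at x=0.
(20 - 175*x**2/3)/(5*x**2/4 + 1)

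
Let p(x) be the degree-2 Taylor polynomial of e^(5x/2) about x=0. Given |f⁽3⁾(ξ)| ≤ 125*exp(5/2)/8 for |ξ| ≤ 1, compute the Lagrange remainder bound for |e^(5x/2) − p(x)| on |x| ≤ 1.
125*exp(5/2)/48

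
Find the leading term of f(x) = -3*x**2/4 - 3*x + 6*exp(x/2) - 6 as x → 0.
x**3/8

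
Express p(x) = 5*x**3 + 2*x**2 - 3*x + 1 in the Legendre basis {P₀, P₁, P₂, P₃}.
(5/3)P₀ + (4/3)P₂ + (2)P₃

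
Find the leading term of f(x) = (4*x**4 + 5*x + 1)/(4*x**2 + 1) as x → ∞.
x**2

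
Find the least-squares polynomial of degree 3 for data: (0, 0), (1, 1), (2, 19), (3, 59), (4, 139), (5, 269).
-11/42 + (-139/252)x + (31/42)x² + (73/36)x³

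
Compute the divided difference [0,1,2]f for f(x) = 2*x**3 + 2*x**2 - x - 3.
8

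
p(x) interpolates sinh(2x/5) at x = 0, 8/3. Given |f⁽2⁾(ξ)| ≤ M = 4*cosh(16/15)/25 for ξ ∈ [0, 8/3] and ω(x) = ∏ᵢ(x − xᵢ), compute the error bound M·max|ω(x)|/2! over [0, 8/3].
32*cosh(16/15)/225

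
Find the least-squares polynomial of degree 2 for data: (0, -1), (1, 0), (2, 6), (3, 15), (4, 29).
-37/35 + (-11/14)x + (29/14)x²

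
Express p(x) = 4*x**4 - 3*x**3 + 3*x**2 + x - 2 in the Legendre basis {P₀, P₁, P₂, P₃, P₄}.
(-1/5)P₀ + (-4/5)P₁ + (30/7)P₂ + (-6/5)P₃ + (32/35)P₄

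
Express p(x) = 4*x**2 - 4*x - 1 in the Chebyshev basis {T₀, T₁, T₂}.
T₀ + (-4)T₁ + (2)T₂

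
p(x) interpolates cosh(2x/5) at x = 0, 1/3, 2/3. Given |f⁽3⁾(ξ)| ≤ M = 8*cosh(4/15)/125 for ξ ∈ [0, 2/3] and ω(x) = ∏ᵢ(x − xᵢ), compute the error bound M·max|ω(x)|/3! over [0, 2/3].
8*sqrt(3)*cosh(4/15)/91125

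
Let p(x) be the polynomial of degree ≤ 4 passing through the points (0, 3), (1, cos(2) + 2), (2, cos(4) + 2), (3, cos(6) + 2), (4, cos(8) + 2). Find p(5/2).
45*cos(4)/64 - 5*cos(8)/128 - 5*cos(2)/32 + 15*cos(6)/32 + 259/128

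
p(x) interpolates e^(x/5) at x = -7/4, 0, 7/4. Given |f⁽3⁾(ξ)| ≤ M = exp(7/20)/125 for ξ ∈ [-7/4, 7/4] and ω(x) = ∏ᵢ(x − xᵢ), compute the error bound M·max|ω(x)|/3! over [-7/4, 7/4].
343*sqrt(3)*exp(7/20)/216000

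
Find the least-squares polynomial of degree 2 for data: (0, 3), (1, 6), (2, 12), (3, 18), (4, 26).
99/35 + (103/35)x + (5/7)x²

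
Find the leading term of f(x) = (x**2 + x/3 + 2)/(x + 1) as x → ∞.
x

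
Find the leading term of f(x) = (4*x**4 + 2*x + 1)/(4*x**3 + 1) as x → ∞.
x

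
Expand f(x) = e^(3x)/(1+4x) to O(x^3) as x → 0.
1 - x + 17*x**2/2 + O(x**3)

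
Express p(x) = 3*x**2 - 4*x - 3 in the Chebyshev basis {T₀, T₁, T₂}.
(-3/2)T₀ + (-4)T₁ + (3/2)T₂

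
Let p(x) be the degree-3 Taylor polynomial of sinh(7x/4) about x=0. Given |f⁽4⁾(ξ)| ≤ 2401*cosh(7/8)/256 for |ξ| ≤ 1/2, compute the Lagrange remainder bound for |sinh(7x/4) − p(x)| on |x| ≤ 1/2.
2401*cosh(7/8)/98304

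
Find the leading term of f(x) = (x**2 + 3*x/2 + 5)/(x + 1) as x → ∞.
x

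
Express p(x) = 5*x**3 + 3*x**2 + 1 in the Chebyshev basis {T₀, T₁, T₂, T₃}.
(5/2)T₀ + (15/4)T₁ + (3/2)T₂ + (5/4)T₃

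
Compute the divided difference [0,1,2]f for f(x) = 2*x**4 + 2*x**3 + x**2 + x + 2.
21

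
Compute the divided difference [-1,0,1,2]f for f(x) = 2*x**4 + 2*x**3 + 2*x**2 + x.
6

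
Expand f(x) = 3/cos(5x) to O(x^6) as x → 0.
3 + 75*x**2/2 + 3125*x**4/8 + O(x**6)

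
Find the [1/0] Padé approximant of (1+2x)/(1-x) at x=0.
3*x + 1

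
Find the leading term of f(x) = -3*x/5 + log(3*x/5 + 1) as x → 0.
-9*x**2/50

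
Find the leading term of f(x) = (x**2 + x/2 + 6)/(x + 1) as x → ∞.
x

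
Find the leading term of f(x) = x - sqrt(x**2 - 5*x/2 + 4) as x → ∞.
5/4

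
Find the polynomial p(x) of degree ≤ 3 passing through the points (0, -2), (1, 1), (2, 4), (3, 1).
-x**3 + 3*x**2 + x - 2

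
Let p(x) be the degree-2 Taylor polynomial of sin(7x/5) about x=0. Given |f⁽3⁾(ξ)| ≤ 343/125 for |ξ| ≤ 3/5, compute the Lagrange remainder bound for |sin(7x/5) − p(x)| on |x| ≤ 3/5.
3087/31250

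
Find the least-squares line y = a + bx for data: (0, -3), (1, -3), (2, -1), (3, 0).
a = -17/5, b = 11/10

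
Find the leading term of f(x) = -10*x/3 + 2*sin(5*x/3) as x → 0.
-125*x**3/81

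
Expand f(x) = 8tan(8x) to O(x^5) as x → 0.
64*x + 4096*x**3/3 + O(x**5)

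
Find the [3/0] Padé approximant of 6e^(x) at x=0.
x**3 + 3*x**2 + 6*x + 6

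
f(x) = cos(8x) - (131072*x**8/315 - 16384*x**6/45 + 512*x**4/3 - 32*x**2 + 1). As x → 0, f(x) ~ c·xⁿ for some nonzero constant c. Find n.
10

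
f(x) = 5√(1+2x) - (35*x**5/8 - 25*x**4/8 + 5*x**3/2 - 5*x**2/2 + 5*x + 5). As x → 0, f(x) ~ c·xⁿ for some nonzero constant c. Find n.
6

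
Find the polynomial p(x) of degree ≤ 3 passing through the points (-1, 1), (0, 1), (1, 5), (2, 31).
3*x**3 + 2*x**2 - x + 1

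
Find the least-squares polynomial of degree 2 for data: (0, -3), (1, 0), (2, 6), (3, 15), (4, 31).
-93/35 + (1/70)x + (29/14)x²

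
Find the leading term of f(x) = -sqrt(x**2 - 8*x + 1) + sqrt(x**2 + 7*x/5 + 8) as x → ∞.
47/10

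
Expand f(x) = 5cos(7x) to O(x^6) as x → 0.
5 - 245*x**2/2 + 12005*x**4/24 + O(x**6)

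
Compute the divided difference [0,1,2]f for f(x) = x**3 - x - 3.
3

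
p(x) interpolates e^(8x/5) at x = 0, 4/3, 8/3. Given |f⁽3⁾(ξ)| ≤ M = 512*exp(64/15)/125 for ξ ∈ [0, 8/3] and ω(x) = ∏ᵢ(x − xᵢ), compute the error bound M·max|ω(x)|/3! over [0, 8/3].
32768*sqrt(3)*exp(64/15)/91125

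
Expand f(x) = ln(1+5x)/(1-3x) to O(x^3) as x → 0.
5*x + 5*x**2/2 + O(x**3)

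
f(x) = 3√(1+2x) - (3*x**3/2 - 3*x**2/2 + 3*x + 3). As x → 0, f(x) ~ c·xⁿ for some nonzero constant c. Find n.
4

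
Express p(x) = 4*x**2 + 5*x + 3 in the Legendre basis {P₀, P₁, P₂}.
(13/3)P₀ + (5)P₁ + (8/3)P₂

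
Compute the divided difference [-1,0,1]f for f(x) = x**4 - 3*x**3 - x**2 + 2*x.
0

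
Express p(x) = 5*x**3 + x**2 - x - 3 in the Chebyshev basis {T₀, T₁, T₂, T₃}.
(-5/2)T₀ + (11/4)T₁ + (1/2)T₂ + (5/4)T₃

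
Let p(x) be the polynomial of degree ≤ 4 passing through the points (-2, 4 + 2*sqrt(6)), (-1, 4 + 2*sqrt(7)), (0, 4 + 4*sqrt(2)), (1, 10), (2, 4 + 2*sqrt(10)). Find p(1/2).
-5*sqrt(7)/16 - 5*sqrt(10)/64 + 3*sqrt(6)/64 + 45*sqrt(2)/16 + 109/16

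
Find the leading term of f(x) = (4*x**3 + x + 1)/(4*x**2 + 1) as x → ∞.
x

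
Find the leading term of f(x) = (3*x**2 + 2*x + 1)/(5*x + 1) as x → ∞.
3*x/5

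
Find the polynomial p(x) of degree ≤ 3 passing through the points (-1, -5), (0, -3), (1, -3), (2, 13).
3*x**3 - x**2 - 2*x - 3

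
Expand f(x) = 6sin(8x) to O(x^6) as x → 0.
48*x - 512*x**3 + 8192*x**5/5 + O(x**6)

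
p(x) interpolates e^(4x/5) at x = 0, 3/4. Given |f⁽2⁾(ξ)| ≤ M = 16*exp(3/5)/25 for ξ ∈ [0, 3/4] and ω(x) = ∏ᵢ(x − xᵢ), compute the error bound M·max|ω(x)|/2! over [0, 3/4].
9*exp(3/5)/200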